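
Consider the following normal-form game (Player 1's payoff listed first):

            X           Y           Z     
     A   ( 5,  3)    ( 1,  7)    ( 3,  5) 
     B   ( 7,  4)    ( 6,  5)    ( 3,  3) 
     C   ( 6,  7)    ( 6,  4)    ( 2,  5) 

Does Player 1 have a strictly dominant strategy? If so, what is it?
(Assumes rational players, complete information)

No strictly dominant strategy exists for Player 1

Work:
A strategy strictly dominates another if it gives a strictly higher payoff against every opponent action. Compare each pair of P1's strategies column-by-column:
  A vs B: [5 vs 7, 1 vs 6, 3 vs 3] → A does not strictly dominate B (column X: 5 ≤ 7)
  A vs C: [5 vs 6, 1 vs 6, 3 vs 2] → A does not strictly dominate C (column X: 5 ≤ 6)
  B vs A: [7 vs 5, 6 vs 1, 3 vs 3] → B does not strictly dominate A (column Z: 3 ≤ 3)
  B vs C: [7 vs 6, 6 vs 6, 3 vs 2] → B does not strictly dominate C (column Y: 6 ≤ 6)
  C vs A: [6 vs 5, 6 vs 1, 2 vs 3] → C does not strictly dominate A (column Z: 2 ≤ 3)
  C vs B: [6 vs 7, 6 vs 6, 2 vs 3] → C does not strictly dominate B (column X: 6 ≤ 7)
No single strategy strictly dominates all others → no strictly dominant strategy.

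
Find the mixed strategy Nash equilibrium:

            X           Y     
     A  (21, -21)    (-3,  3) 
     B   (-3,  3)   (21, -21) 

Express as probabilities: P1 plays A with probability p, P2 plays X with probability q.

p = 0.5, q = 0.5

Work:
Find probabilities that make opponent indifferent:
P2 chooses q to make P1 indifferent between A and B
P1 chooses p to make P2 indifferent between X and Y
Mixed NE: P1 plays (A: 0.5, B: 0.5), P2 plays (X: 0.5, Y: 0.5)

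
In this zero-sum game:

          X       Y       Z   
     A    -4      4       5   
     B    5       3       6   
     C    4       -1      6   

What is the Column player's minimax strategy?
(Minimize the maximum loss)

Column should play Y, value = 4

Work:
Column player minimizes Row's maximum payoff:
Column X: max payoff to Row = 5
Column Y: max payoff to Row = 4
Column Z: max payoff to Row = 6
Minimum is 4, achieved by column Y.
Minimax strategy: Y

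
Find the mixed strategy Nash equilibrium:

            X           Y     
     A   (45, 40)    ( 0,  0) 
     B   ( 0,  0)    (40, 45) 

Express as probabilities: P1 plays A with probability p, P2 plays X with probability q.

p = 0.5294, q = 0.4706

Work:
Find probabilities that make opponent indifferent:
P2 chooses q to make P1 indifferent between A and B
P1 chooses p to make P2 indifferent between X and Y
Mixed NE: P1 plays (A: 0.5294, B: 0.4706), P2 plays (X: 0.4706, Y: 0.5294)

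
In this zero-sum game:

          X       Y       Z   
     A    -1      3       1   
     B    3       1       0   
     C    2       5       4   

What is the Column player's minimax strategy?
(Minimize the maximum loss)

Column should play X, value = 3

Work:
Column player minimizes Row's maximum payoff:
Column X: max payoff to Row = 3
Column Y: max payoff to Row = 5
Column Z: max payoff to Row = 4
Minimum is 3, achieved by column X.
Minimax strategy: X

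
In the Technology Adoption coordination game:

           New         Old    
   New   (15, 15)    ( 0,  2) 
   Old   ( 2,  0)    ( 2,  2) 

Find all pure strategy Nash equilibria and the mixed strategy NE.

Pure NE: (New, New) and (Old, Old); Mixed NE: p = 0.1333, q = 0.1333

Work:
Check pure NE:
(New, New): (15, 15) - no unilateral deviation beneficial
(Old, Old): (2, 2) - no unilateral deviation beneficial
Mixed NE: P1 plays New with p = 0.1333, P2 plays New with q = 0.1333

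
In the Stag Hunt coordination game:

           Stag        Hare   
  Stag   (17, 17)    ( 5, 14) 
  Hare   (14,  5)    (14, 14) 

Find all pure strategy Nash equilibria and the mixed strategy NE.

Pure NE: (Stag, Stag) and (Hare, Hare); Mixed NE: p = 0.75, q = 0.75

Work:
Check pure NE:
(Stag, Stag): (17, 17) - no unilateral deviation beneficial
(Hare, Hare): (14, 14) - no unilateral deviation beneficial
Mixed NE: P1 plays Stag with p = 0.75, P2 plays Stag with q = 0.75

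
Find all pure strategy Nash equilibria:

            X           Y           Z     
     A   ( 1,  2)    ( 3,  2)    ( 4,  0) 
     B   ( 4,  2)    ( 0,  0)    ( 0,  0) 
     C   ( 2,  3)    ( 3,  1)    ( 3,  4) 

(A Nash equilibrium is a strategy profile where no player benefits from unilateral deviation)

Nash equilibrium: (A, Y), (B, X)

Work:
Best responses:
  P1 vs X: payoffs [1, 4, 2] → best response B (payoff 4)
  P1 vs Y: payoffs [3, 0, 3] → best response A/C (payoff 3)
  P1 vs Z: payoffs [4, 0, 3] → best response A (payoff 4)
  P2 vs A: payoffs [2, 2, 0] → best response X/Y (payoff 2)
  P2 vs B: payoffs [2, 0, 0] → best response X (payoff 2)
  P2 vs C: payoffs [3, 1, 4] → best response Z (payoff 4)
Mutual best responses: (A,Y), (B,X) → Nash equilibria.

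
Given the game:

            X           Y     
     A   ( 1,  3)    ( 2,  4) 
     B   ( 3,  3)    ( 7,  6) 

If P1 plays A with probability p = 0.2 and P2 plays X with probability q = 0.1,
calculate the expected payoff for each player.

E[P1] = 5.66, E[P2] = 5.34

Work:
E[P1] = p·q·π₁(A,X) + p·(1-q)·π₁(A,Y) + (1-p)·q·π₁(B,X) + (1-p)·(1-q)·π₁(B,Y)
= 0.2·0.1·1 + 0.2·0.9·2 + 0.8·0.1·3 + 0.8·0.9·7
= 5.66

E[P2] = 5.34 (similar calculation)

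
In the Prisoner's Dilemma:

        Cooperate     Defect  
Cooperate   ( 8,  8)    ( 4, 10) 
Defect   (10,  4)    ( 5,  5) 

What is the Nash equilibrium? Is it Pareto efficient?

(Defect, Defect) is NE; not Pareto efficient

Work:
Defect dominates Cooperate for both players:
If P2 cooperates: Defect (10) > Cooperate (8)
If P2 defects: Defect (5) > Cooperate (4)
NE: (Defect, Defect) with payoff (5, 5)
But (Cooperate, Cooperate) = (8, 8) Pareto dominates (5, 5)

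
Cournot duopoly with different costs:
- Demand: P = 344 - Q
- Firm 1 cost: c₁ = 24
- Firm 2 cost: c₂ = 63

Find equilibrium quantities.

q₁* = 119.67, q₂* = 80.67

Work:
Reaction: q₁ = (344 - 24 - q₂)/2
Reaction: q₂ = (344 - 63 - q₁)/2
Solve simultaneously:
q₁* = (344 - 2×24 + 63)/3 = 119.67
q₂* = (344 - 2×63 + 24)/3 = 80.67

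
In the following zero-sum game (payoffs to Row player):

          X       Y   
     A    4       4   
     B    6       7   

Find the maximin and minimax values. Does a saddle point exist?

Maximin = 6, Minimax = 6, Saddle: True

Work:
Row minimums: [4, 6] → maximin = 6
Column maximums: [6, 7] → minimax = 6
Saddle point exists! Game value = 6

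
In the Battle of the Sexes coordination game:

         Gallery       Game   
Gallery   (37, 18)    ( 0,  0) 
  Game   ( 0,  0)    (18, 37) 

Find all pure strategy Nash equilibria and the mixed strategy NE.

Pure NE: (Gallery, Gallery) and (Game, Game); Mixed NE: p = 0.6727, q = 0.3273

Work:
Check pure NE:
(Gallery, Gallery): (37, 18) - no unilateral deviation beneficial
(Game, Game): (18, 37) - no unilateral deviation beneficial
Mixed NE: P1 plays Gallery with p = 0.6727, P2 plays Gallery with q = 0.3273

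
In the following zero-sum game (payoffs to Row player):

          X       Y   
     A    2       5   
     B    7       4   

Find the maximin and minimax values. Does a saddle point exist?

Maximin = 4, Minimax = 5, Saddle: False

Work:
Row minimums: [2, 4] → maximin = 4
Column maximums: [7, 5] → minimax = 5
No saddle point (maximin ≠ minimax). Mixed strategy needed.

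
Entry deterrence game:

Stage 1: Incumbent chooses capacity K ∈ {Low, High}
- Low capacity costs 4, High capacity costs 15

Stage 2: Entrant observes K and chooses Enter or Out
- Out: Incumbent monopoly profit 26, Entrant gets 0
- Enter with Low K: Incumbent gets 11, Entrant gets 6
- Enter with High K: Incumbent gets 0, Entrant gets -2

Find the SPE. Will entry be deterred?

SPE: (High, Enter|Low, Out|High); Entry deterred. Incumbent net profit = 11

Work:
After Low K: Entrant enters (6 > 0)
After High K: Entrant stays out (-2 < 0)
Incumbent: Low → 11−4=7, High → 26−15=11
Incumbent chooses High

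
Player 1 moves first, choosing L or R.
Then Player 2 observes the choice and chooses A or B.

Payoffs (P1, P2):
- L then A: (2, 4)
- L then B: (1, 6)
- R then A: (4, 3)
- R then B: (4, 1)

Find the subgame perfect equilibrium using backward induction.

P1 plays R, P2 plays B after L and A after R; Payoff (4, 3)

Work:
Backward induction:
After L: P2 chooses B → P1 gets 1
After R: P2 chooses A → P1 gets 4
P1 chooses R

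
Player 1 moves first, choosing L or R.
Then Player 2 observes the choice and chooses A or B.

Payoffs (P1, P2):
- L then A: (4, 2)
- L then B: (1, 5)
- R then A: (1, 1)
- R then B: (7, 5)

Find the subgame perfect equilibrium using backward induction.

P1 plays R, P2 plays B after L and B after R; Payoff (7, 5)

Work:
Backward induction:
After L: P2 chooses B → P1 gets 1
After R: P2 chooses B → P1 gets 7
P1 chooses R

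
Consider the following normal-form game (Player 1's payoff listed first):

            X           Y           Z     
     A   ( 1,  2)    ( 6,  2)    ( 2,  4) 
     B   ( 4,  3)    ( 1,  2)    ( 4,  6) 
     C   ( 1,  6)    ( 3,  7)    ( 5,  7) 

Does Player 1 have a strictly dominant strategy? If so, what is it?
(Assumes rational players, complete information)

No strictly dominant strategy exists for Player 1

Work:
A strategy strictly dominates another if it gives a strictly higher payoff against every opponent action. Compare each pair of P1's strategies column-by-column:
  A vs B: [1 vs 4, 6 vs 1, 2 vs 4] → A does not strictly dominate B (column X: 1 ≤ 4)
  A vs C: [1 vs 1, 6 vs 3, 2 vs 5] → A does not strictly dominate C (column X: 1 ≤ 1)
  B vs A: [4 vs 1, 1 vs 6, 4 vs 2] → B does not strictly dominate A (column Y: 1 ≤ 6)
  B vs C: [4 vs 1, 1 vs 3, 4 vs 5] → B does not strictly dominate C (column Y: 1 ≤ 3)
  C vs A: [1 vs 1, 3 vs 6, 5 vs 2] → C does not strictly dominate A (column X: 1 ≤ 1)
  C vs B: [1 vs 4, 3 vs 1, 5 vs 4] → C does not strictly dominate B (column X: 1 ≤ 4)
No single strategy strictly dominates all others → no strictly dominant strategy.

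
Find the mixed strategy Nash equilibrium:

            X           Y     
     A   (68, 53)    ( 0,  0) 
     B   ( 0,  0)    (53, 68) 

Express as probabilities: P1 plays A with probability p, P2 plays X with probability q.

p = 0.562, q = 0.438

Work:
Find probabilities that make opponent indifferent:
P2 chooses q to make P1 indifferent between A and B
P1 chooses p to make P2 indifferent between X and Y
Mixed NE: P1 plays (A: 0.562, B: 0.438), P2 plays (X: 0.438, Y: 0.562)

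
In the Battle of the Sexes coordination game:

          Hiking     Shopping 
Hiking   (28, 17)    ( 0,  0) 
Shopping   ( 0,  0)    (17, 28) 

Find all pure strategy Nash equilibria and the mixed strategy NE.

Pure NE: (Hiking, Hiking) and (Shopping, Shopping); Mixed NE: p = 0.6222, q = 0.3778

Work:
Check pure NE:
(Hiking, Hiking): (28, 17) - no unilateral deviation beneficial
(Shopping, Shopping): (17, 28) - no unilateral deviation beneficial
Mixed NE: P1 plays Hiking with p = 0.6222, P2 plays Hiking with q = 0.3778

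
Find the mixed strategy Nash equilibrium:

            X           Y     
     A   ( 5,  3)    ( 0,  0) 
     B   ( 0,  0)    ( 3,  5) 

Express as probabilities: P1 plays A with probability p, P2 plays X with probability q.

p = 0.625, q = 0.375

Work:
Find probabilities that make opponent indifferent:
P2 chooses q to make P1 indifferent between A and B
P1 chooses p to make P2 indifferent between X and Y
Mixed NE: P1 plays (A: 0.625, B: 0.375), P2 plays (X: 0.375, Y: 0.625)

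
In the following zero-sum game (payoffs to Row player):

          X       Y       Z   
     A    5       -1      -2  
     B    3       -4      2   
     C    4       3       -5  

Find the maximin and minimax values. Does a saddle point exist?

Maximin = -2, Minimax = 2, Saddle: False

Work:
Row minimums: [-2, -4, -5] → maximin = -2
Column maximums: [5, 3, 2] → minimax = 2
No saddle point (maximin ≠ minimax). Mixed strategy needed.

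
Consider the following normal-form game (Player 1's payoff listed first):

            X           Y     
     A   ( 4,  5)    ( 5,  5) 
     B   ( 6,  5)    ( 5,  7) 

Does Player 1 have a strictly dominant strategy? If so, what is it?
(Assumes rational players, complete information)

No strictly dominant strategy exists for Player 1

Work:
A strategy strictly dominates another if it gives a strictly higher payoff against every opponent action. Compare each pair of P1's strategies column-by-column:
  A vs B: [4 vs 6, 5 vs 5] → A does not strictly dominate B (column X: 4 ≤ 6)
  B vs A: [6 vs 4, 5 vs 5] → B does not strictly dominate A (column Y: 5 ≤ 5)
No single strategy strictly dominates all others → no strictly dominant strategy.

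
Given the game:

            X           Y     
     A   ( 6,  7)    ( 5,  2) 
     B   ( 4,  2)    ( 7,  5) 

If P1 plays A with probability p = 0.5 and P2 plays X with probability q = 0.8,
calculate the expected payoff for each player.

E[P1] = 5.2, E[P2] = 4.3

Work:
E[P1] = p·q·π₁(A,X) + p·(1-q)·π₁(A,Y) + (1-p)·q·π₁(B,X) + (1-p)·(1-q)·π₁(B,Y)
= 0.5·0.8·6 + 0.5·0.2·5 + 0.5·0.8·4 + 0.5·0.2·7
= 5.2

E[P2] = 4.3 (similar calculation)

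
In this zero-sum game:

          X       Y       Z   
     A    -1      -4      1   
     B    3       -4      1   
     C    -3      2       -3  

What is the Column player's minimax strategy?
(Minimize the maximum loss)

Column should play Z, value = 1

Work:
Column player minimizes Row's maximum payoff:
Column X: max payoff to Row = 3
Column Y: max payoff to Row = 2
Column Z: max payoff to Row = 1
Minimum is 1, achieved by column Z.
Minimax strategy: Z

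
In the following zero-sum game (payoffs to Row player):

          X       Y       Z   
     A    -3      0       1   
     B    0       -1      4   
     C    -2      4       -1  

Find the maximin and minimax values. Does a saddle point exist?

Maximin = -1, Minimax = 0, Saddle: False

Work:
Row minimums: [-3, -1, -2] → maximin = -1
Column maximums: [0, 4, 4] → minimax = 0
No saddle point (maximin ≠ minimax). Mixed strategy needed.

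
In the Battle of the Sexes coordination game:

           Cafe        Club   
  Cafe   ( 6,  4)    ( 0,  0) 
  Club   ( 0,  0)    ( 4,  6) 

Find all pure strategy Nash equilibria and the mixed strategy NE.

Pure NE: (Cafe, Cafe) and (Club, Club); Mixed NE: p = 0.6, q = 0.4

Work:
Check pure NE:
(Cafe, Cafe): (6, 4) - no unilateral deviation beneficial
(Club, Club): (4, 6) - no unilateral deviation beneficial
Mixed NE: P1 plays Cafe with p = 0.6, P2 plays Cafe with q = 0.4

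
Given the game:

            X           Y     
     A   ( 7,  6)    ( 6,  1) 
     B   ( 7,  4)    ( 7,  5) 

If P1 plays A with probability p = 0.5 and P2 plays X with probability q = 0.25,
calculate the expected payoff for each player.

E[P1] = 6.625, E[P2] = 3.5

Work:
E[P1] = p·q·π₁(A,X) + p·(1-q)·π₁(A,Y) + (1-p)·q·π₁(B,X) + (1-p)·(1-q)·π₁(B,Y)
= 0.5·0.25·7 + 0.5·0.75·6 + 0.5·0.25·7 + 0.5·0.75·7
= 6.625

E[P2] = 3.5 (similar calculation)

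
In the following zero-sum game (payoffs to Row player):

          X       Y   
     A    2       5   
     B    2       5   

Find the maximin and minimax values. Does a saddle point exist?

Maximin = 2, Minimax = 2, Saddle: True

Work:
Row minimums: [2, 2] → maximin = 2
Column maximums: [2, 5] → minimax = 2
Saddle point exists! Game value = 2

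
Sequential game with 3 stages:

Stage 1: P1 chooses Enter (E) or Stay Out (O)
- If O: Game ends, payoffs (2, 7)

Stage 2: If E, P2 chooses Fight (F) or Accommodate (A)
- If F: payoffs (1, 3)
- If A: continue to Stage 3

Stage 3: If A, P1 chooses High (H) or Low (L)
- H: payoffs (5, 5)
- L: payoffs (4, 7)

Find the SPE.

SPE: (E, A, H); Outcome (5, 5)

Work:
Stage 3: P1 chooses H (5 vs 4)
Stage 2: P2: F->3, A->5 (anticipating H). Choose A
Stage 1: P1: O->2, E->5 (anticipating A, H). Choose E
SPE path: E -> A -> H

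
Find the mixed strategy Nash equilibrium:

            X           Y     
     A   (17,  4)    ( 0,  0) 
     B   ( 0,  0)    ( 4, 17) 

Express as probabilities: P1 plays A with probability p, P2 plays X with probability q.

p = 0.8095, q = 0.1905

Work:
Find probabilities that make opponent indifferent:
P2 chooses q to make P1 indifferent between A and B
P1 chooses p to make P2 indifferent between X and Y
Mixed NE: P1 plays (A: 0.8095, B: 0.1905), P2 plays (X: 0.1905, Y: 0.8095)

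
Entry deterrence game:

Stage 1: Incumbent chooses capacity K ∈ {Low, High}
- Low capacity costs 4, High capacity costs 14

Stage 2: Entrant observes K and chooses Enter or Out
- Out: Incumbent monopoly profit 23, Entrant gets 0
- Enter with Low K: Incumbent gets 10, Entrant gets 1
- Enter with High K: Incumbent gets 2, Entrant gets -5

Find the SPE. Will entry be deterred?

SPE: (High, Enter|Low, Out|High); Entry deterred. Incumbent net profit = 9

Work:
After Low K: Entrant enters (1 > 0)
After High K: Entrant stays out (-5 < 0)
Incumbent: Low → 10−4=6, High → 23−14=9
Incumbent chooses High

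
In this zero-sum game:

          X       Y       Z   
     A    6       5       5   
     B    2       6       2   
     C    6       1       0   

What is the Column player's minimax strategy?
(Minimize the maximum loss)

Column should play Z, value = 5

Work:
Column player minimizes Row's maximum payoff:
Column X: max payoff to Row = 6
Column Y: max payoff to Row = 6
Column Z: max payoff to Row = 5
Minimum is 5, achieved by column Z.
Minimax strategy: Z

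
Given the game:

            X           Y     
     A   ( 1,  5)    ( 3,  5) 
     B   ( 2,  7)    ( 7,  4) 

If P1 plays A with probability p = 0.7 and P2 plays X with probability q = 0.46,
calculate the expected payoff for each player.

E[P1] = 2.866, E[P2] = 5.114

Work:
E[P1] = p·q·π₁(A,X) + p·(1-q)·π₁(A,Y) + (1-p)·q·π₁(B,X) + (1-p)·(1-q)·π₁(B,Y)
= 0.7·0.46·1 + 0.7·0.54·3 + 0.3·0.46·2 + 0.3·0.54·7
= 2.866

E[P2] = 5.114 (similar calculation)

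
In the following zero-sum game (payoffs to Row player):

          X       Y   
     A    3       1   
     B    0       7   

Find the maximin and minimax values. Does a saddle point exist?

Maximin = 1, Minimax = 3, Saddle: False

Work:
Row minimums: [1, 0] → maximin = 1
Column maximums: [3, 7] → minimax = 3
No saddle point (maximin ≠ minimax). Mixed strategy needed.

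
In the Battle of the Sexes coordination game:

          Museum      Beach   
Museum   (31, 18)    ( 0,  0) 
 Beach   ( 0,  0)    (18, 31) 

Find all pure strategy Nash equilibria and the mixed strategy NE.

Pure NE: (Museum, Museum) and (Beach, Beach); Mixed NE: p = 0.6327, q = 0.3673

Work:
Check pure NE:
(Museum, Museum): (31, 18) - no unilateral deviation beneficial
(Beach, Beach): (18, 31) - no unilateral deviation beneficial
Mixed NE: P1 plays Museum with p = 0.6327, P2 plays Museum with q = 0.3673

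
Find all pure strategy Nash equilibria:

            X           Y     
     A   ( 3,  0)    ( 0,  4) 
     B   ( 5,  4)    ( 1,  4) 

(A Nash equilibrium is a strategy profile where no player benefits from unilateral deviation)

Nash equilibrium: (B, X), (B, Y)

Work:
Best responses:
  P1 vs X: payoffs [3, 5] → best response B (payoff 5)
  P1 vs Y: payoffs [0, 1] → best response B (payoff 1)
  P2 vs A: payoffs [0, 4] → best response Y (payoff 4)
  P2 vs B: payoffs [4, 4] → best response X/Y (payoff 4)
Mutual best responses: (B,X), (B,Y) → Nash equilibria.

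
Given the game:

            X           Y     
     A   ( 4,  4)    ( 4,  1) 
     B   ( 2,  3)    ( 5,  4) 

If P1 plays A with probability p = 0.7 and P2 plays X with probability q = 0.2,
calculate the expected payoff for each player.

E[P1] = 4.12, E[P2] = 2.26

Work:
E[P1] = p·q·π₁(A,X) + p·(1-q)·π₁(A,Y) + (1-p)·q·π₁(B,X) + (1-p)·(1-q)·π₁(B,Y)
= 0.7·0.2·4 + 0.7·0.8·4 + 0.3·0.2·2 + 0.3·0.8·5
= 4.12

E[P2] = 2.26 (similar calculation)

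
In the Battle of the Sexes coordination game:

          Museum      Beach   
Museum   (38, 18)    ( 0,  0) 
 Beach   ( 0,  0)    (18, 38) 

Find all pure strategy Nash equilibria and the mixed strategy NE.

Pure NE: (Museum, Museum) and (Beach, Beach); Mixed NE: p = 0.6786, q = 0.3214

Work:
Check pure NE:
(Museum, Museum): (38, 18) - no unilateral deviation beneficial
(Beach, Beach): (18, 38) - no unilateral deviation beneficial
Mixed NE: P1 plays Museum with p = 0.6786, P2 plays Museum with q = 0.3214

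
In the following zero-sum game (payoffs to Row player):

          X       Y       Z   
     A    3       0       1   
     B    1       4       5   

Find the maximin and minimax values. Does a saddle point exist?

Maximin = 1, Minimax = 3, Saddle: False

Work:
Row minimums: [0, 1] → maximin = 1
Column maximums: [3, 4, 5] → minimax = 3
No saddle point (maximin ≠ minimax). Mixed strategy needed.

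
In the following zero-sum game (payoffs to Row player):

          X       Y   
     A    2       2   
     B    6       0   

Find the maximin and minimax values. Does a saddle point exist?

Maximin = 2, Minimax = 2, Saddle: True

Work:
Row minimums: [2, 0] → maximin = 2
Column maximums: [6, 2] → minimax = 2
Saddle point exists! Game value = 2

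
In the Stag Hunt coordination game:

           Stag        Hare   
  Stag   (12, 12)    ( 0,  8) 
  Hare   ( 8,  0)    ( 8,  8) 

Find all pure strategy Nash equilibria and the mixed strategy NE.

Pure NE: (Stag, Stag) and (Hare, Hare); Mixed NE: p = 0.6667, q = 0.6667

Work:
Check pure NE:
(Stag, Stag): (12, 12) - no unilateral deviation beneficial
(Hare, Hare): (8, 8) - no unilateral deviation beneficial
Mixed NE: P1 plays Stag with p = 0.6667, P2 plays Stag with q = 0.6667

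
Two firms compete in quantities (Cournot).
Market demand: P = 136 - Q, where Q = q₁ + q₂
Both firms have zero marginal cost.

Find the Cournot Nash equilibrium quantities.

q₁* = q₂* = 45.33; P* = 45.33

Work:
Profit: π_i = P·q_i = (a - q_i - q_j)·q_i
FOC: ∂π_i/∂q_i = a - 2q_i - q_j = 0
Reaction function: q_i = (136 - q_j)/2
Symmetry: q* = 136/3 = 45.33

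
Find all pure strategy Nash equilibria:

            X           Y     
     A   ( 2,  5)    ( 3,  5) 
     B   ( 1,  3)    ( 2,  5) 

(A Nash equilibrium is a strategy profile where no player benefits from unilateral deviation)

Nash equilibrium: (A, X), (A, Y)

Work:
Best responses:
  P1 vs X: payoffs [2, 1] → best response A (payoff 2)
  P1 vs Y: payoffs [3, 2] → best response A (payoff 3)
  P2 vs A: payoffs [5, 5] → best response X/Y (payoff 5)
  P2 vs B: payoffs [3, 5] → best response Y (payoff 5)
Mutual best responses: (A,X), (A,Y) → Nash equilibria.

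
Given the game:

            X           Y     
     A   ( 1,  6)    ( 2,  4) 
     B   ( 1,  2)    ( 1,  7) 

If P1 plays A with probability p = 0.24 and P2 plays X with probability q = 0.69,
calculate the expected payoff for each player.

E[P1] = 1.0744, E[P2] = 3.9892

Work:
E[P1] = p·q·π₁(A,X) + p·(1-q)·π₁(A,Y) + (1-p)·q·π₁(B,X) + (1-p)·(1-q)·π₁(B,Y)
= 0.24·0.69·1 + 0.24·0.31·2 + 0.76·0.69·1 + 0.76·0.31·1
= 1.0744

E[P2] = 3.9892 (similar calculation)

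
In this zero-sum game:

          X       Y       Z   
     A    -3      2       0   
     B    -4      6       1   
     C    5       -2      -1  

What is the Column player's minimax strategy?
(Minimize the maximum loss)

Column should play Z, value = 1

Work:
Column player minimizes Row's maximum payoff:
Column X: max payoff to Row = 5
Column Y: max payoff to Row = 6
Column Z: max payoff to Row = 1
Minimum is 1, achieved by column Z.
Minimax strategy: Z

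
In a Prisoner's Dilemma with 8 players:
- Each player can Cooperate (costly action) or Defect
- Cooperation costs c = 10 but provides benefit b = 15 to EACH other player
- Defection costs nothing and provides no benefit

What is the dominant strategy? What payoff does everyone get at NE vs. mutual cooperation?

Dominant: Defect; NE payoff = 0; Coop payoff = 95

Work:
Defect dominates (saves cost c = 10, benefit to others is external)
NE: All defect → everyone gets 0
If all cooperate: each receives (7)×15 - 10 = 95
Social dilemma: 95 > 0 but NE gives 0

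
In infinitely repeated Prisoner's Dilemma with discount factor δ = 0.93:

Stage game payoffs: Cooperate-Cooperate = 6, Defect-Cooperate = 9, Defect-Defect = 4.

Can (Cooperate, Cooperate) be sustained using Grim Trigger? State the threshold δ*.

δ* = 0.6; since δ = 0.93 ≥ 0.6, cooperation can be sustained

Work:
For Grim Trigger:
Cooperate forever: 6/(1-δ)
Defect then punished: 9 + 4·δ/(1-δ)
Need: 6/(1-δ) ≥ 9 + 4·δ/(1-δ)
Solving: δ ≥ (T-R)/(T-P) = (9-6)/(9-4) = 0.6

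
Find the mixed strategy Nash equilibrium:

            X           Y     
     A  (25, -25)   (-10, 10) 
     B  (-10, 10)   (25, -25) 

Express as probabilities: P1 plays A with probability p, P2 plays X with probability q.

p = 0.5, q = 0.5

Work:
Find probabilities that make opponent indifferent:
P2 chooses q to make P1 indifferent between A and B
P1 chooses p to make P2 indifferent between X and Y
Mixed NE: P1 plays (A: 0.5, B: 0.5), P2 plays (X: 0.5, Y: 0.5)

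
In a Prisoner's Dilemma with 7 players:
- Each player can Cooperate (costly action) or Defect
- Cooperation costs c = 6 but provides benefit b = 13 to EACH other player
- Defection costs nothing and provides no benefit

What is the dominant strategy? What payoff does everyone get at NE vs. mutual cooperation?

Dominant: Defect; NE payoff = 0; Coop payoff = 72

Work:
Defect dominates (saves cost c = 6, benefit to others is external)
NE: All defect → everyone gets 0
If all cooperate: each receives (6)×13 - 6 = 72
Social dilemma: 72 > 0 but NE gives 0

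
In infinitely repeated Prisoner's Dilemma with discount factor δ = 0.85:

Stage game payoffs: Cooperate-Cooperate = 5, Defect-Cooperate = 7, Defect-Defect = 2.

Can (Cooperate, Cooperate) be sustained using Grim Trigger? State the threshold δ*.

δ* = 0.4; since δ = 0.85 ≥ 0.4, cooperation can be sustained

Work:
For Grim Trigger:
Cooperate forever: 5/(1-δ)
Defect then punished: 7 + 2·δ/(1-δ)
Need: 5/(1-δ) ≥ 7 + 2·δ/(1-δ)
Solving: δ ≥ (T-R)/(T-P) = (7-5)/(7-2) = 0.4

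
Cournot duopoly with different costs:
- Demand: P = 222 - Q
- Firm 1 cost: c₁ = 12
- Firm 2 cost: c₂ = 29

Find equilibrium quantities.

q₁* = 75.67, q₂* = 58.67

Work:
Reaction: q₁ = (222 - 12 - q₂)/2
Reaction: q₂ = (222 - 29 - q₁)/2
Solve simultaneously:
q₁* = (222 - 2×12 + 29)/3 = 75.67
q₂* = (222 - 2×29 + 12)/3 = 58.67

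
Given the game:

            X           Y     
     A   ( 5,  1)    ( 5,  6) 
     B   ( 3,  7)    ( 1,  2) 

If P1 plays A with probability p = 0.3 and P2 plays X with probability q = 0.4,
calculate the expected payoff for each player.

E[P1] = 2.76, E[P2] = 4.0

Work:
E[P1] = p·q·π₁(A,X) + p·(1-q)·π₁(A,Y) + (1-p)·q·π₁(B,X) + (1-p)·(1-q)·π₁(B,Y)
= 0.3·0.4·5 + 0.3·0.6·5 + 0.7·0.4·3 + 0.7·0.6·1
= 2.76

E[P2] = 4.0 (similar calculation)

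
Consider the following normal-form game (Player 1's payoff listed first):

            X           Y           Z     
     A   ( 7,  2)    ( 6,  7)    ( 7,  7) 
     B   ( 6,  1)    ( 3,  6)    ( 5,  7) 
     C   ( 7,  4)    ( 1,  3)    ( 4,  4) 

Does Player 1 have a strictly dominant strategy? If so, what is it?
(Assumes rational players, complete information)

No strictly dominant strategy exists for Player 1

Work:
A strategy strictly dominates another if it gives a strictly higher payoff against every opponent action. Compare each pair of P1's strategies column-by-column:
  A vs B: [7 vs 6, 6 vs 3, 7 vs 5] → A strictly dominates B
  A vs C: [7 vs 7, 6 vs 1, 7 vs 4] → A does not strictly dominate C (column X: 7 ≤ 7)
  B vs A: [6 vs 7, 3 vs 6, 5 vs 7] → B does not strictly dominate A (column X: 6 ≤ 7)
  B vs C: [6 vs 7, 3 vs 1, 5 vs 4] → B does not strictly dominate C (column X: 6 ≤ 7)
  C vs A: [7 vs 7, 1 vs 6, 4 vs 7] → C does not strictly dominate A (column X: 7 ≤ 7)
  C vs B: [7 vs 6, 1 vs 3, 4 vs 5] → C does not strictly dominate B (column Y: 1 ≤ 3)
No single strategy strictly dominates all others → no strictly dominant strategy.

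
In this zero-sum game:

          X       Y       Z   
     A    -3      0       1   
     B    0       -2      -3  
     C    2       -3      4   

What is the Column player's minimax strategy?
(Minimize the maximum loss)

Column should play Y, value = 0

Work:
Column player minimizes Row's maximum payoff:
Column X: max payoff to Row = 2
Column Y: max payoff to Row = 0
Column Z: max payoff to Row = 4
Minimum is 0, achieved by column Y.
Minimax strategy: Y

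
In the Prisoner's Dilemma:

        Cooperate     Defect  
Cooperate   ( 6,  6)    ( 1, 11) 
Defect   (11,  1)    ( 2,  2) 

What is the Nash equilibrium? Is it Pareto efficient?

(Defect, Defect) is NE; not Pareto efficient

Work:
Defect dominates Cooperate for both players:
If P2 cooperates: Defect (11) > Cooperate (6)
If P2 defects: Defect (2) > Cooperate (1)
NE: (Defect, Defect) with payoff (2, 2)
But (Cooperate, Cooperate) = (6, 6) Pareto dominates (2, 2)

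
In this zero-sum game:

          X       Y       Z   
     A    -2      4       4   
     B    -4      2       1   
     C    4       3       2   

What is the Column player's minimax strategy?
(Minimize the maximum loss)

Column should play X or Y or Z (all achieve the minimum), value = 4

Work:
Column player minimizes Row's maximum payoff:
Column X: max payoff to Row = 4
Column Y: max payoff to Row = 4
Column Z: max payoff to Row = 4
Minimum is 4, achieved by columns X, Y, Z (tied).
Each of X or Y or Z is a minimax strategy.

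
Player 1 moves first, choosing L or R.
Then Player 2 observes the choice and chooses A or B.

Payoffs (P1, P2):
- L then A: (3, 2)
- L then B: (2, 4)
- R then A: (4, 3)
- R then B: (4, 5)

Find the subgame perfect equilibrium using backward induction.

P1 plays R, P2 plays B after L and B after R; Payoff (4, 5)

Work:
Backward induction:
After L: P2 chooses B → P1 gets 2
After R: P2 chooses B → P1 gets 4
P1 chooses R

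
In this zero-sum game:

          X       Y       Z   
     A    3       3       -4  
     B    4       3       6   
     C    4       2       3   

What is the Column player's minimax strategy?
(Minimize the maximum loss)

Column should play Y, value = 3

Work:
Column player minimizes Row's maximum payoff:
Column X: max payoff to Row = 4
Column Y: max payoff to Row = 3
Column Z: max payoff to Row = 6
Minimum is 3, achieved by column Y.
Minimax strategy: Y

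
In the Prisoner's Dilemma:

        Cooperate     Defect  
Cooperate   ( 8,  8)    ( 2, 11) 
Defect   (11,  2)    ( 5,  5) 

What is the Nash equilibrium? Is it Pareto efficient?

(Defect, Defect) is NE; not Pareto efficient

Work:
Defect dominates Cooperate for both players:
If P2 cooperates: Defect (11) > Cooperate (8)
If P2 defects: Defect (5) > Cooperate (2)
NE: (Defect, Defect) with payoff (5, 5)
But (Cooperate, Cooperate) = (8, 8) Pareto dominates (5, 5)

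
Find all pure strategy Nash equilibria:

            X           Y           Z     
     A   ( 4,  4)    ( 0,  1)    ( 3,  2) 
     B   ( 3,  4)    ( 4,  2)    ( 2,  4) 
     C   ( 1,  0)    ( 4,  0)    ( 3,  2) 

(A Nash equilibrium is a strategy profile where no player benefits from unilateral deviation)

Nash equilibrium: (A, X), (C, Z)

Work:
Best responses:
  P1 vs X: payoffs [4, 3, 1] → best response A (payoff 4)
  P1 vs Y: payoffs [0, 4, 4] → best response B/C (payoff 4)
  P1 vs Z: payoffs [3, 2, 3] → best response A/C (payoff 3)
  P2 vs A: payoffs [4, 1, 2] → best response X (payoff 4)
  P2 vs B: payoffs [4, 2, 4] → best response X/Z (payoff 4)
  P2 vs C: payoffs [0, 0, 2] → best response Z (payoff 2)
Mutual best responses: (A,X), (C,Z) → Nash equilibria.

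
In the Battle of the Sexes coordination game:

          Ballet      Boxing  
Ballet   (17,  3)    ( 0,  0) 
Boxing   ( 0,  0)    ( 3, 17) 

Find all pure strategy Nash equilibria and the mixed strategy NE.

Pure NE: (Ballet, Ballet) and (Boxing, Boxing); Mixed NE: p = 0.85, q = 0.15

Work:
Check pure NE:
(Ballet, Ballet): (17, 3) - no unilateral deviation beneficial
(Boxing, Boxing): (3, 17) - no unilateral deviation beneficial
Mixed NE: P1 plays Ballet with p = 0.85, P2 plays Ballet with q = 0.15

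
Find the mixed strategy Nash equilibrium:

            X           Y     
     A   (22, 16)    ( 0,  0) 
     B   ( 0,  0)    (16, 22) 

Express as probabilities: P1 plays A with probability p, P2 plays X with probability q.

p = 0.5789, q = 0.4211

Work:
Find probabilities that make opponent indifferent:
P2 chooses q to make P1 indifferent between A and B
P1 chooses p to make P2 indifferent between X and Y
Mixed NE: P1 plays (A: 0.5789, B: 0.4211), P2 plays (X: 0.4211, Y: 0.5789)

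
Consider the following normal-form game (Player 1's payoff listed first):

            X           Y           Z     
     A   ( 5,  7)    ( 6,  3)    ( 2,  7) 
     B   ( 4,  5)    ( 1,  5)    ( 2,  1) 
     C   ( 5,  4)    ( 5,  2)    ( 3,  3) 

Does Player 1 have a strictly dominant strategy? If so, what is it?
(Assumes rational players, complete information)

No strictly dominant strategy exists for Player 1

Work:
A strategy strictly dominates another if it gives a strictly higher payoff against every opponent action. Compare each pair of P1's strategies column-by-column:
  A vs B: [5 vs 4, 6 vs 1, 2 vs 2] → A does not strictly dominate B (column Z: 2 ≤ 2)
  A vs C: [5 vs 5, 6 vs 5, 2 vs 3] → A does not strictly dominate C (column X: 5 ≤ 5)
  B vs A: [4 vs 5, 1 vs 6, 2 vs 2] → B does not strictly dominate A (column X: 4 ≤ 5)
  B vs C: [4 vs 5, 1 vs 5, 2 vs 3] → B does not strictly dominate C (column X: 4 ≤ 5)
  C vs A: [5 vs 5, 5 vs 6, 3 vs 2] → C does not strictly dominate A (column X: 5 ≤ 5)
  C vs B: [5 vs 4, 5 vs 1, 3 vs 2] → C strictly dominates B
No single strategy strictly dominates all others → no strictly dominant strategy.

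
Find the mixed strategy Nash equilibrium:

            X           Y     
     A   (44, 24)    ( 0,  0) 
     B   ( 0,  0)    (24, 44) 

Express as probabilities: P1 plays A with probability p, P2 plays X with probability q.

p = 0.6471, q = 0.3529

Work:
Find probabilities that make opponent indifferent:
P2 chooses q to make P1 indifferent between A and B
P1 chooses p to make P2 indifferent between X and Y
Mixed NE: P1 plays (A: 0.6471, B: 0.3529), P2 plays (X: 0.3529, Y: 0.6471)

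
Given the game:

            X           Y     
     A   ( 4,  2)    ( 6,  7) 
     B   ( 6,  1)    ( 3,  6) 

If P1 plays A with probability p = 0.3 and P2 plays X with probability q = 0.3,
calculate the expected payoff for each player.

E[P1] = 4.35, E[P2] = 4.8

Work:
E[P1] = p·q·π₁(A,X) + p·(1-q)·π₁(A,Y) + (1-p)·q·π₁(B,X) + (1-p)·(1-q)·π₁(B,Y)
= 0.3·0.3·4 + 0.3·0.7·6 + 0.7·0.3·6 + 0.7·0.7·3
= 4.35

E[P2] = 4.8 (similar calculation)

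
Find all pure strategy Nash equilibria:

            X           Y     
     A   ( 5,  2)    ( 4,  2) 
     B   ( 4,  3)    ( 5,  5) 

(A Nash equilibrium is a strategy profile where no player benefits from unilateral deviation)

Nash equilibrium: (A, X), (B, Y)

Work:
Best responses:
  P1 vs X: payoffs [5, 4] → best response A (payoff 5)
  P1 vs Y: payoffs [4, 5] → best response B (payoff 5)
  P2 vs A: payoffs [2, 2] → best response X/Y (payoff 2)
  P2 vs B: payoffs [3, 5] → best response Y (payoff 5)
Mutual best responses: (A,X), (B,Y) → Nash equilibria.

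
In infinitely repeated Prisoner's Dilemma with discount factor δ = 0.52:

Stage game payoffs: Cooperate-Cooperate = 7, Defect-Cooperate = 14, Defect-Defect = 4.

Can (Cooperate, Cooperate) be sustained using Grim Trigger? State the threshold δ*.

δ* = 0.7; since δ = 0.52 < 0.7, cooperation cannot be sustained

Work:
For Grim Trigger:
Cooperate forever: 7/(1-δ)
Defect then punished: 14 + 4·δ/(1-δ)
Need: 7/(1-δ) ≥ 14 + 4·δ/(1-δ)
Solving: δ ≥ (T-R)/(T-P) = (14-7)/(14-4) = 0.7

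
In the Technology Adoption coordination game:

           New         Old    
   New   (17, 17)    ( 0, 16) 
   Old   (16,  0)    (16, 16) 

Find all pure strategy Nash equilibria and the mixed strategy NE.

Pure NE: (New, New) and (Old, Old); Mixed NE: p = 0.9412, q = 0.9412

Work:
Check pure NE:
(New, New): (17, 17) - no unilateral deviation beneficial
(Old, Old): (16, 16) - no unilateral deviation beneficial
Mixed NE: P1 plays New with p = 0.9412, P2 plays New with q = 0.9412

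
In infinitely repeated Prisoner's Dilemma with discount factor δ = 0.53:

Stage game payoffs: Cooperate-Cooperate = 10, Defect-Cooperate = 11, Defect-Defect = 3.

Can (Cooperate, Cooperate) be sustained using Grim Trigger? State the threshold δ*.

δ* = 0.125; since δ = 0.53 ≥ 0.125, cooperation can be sustained

Work:
For Grim Trigger:
Cooperate forever: 10/(1-δ)
Defect then punished: 11 + 3·δ/(1-δ)
Need: 10/(1-δ) ≥ 11 + 3·δ/(1-δ)
Solving: δ ≥ (T-R)/(T-P) = (11-10)/(11-3) = 0.125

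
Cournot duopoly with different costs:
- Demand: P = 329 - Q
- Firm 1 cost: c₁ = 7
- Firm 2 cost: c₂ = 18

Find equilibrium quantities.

q₁* = 111.0, q₂* = 100.0

Work:
Reaction: q₁ = (329 - 7 - q₂)/2
Reaction: q₂ = (329 - 18 - q₁)/2
Solve simultaneously:
q₁* = (329 - 2×7 + 18)/3 = 111.0
q₂* = (329 - 2×18 + 7)/3 = 100.0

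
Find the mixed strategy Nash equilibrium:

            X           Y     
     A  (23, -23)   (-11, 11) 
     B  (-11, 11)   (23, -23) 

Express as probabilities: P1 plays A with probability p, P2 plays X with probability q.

p = 0.5, q = 0.5

Work:
Find probabilities that make opponent indifferent:
P2 chooses q to make P1 indifferent between A and B
P1 chooses p to make P2 indifferent between X and Y
Mixed NE: P1 plays (A: 0.5, B: 0.5), P2 plays (X: 0.5, Y: 0.5)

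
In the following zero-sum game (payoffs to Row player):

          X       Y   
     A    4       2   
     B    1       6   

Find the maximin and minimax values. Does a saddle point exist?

Maximin = 2, Minimax = 4, Saddle: False

Work:
Row minimums: [2, 1] → maximin = 2
Column maximums: [4, 6] → minimax = 4
No saddle point (maximin ≠ minimax). Mixed strategy needed.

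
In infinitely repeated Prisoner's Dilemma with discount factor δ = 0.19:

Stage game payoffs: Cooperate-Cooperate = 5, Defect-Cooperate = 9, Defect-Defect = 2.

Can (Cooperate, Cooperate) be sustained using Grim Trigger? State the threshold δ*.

δ* = 0.5714; since δ = 0.19 < 0.5714, cooperation cannot be sustained

Work:
For Grim Trigger:
Cooperate forever: 5/(1-δ)
Defect then punished: 9 + 2·δ/(1-δ)
Need: 5/(1-δ) ≥ 9 + 2·δ/(1-δ)
Solving: δ ≥ (T-R)/(T-P) = (9-5)/(9-2) = 0.5714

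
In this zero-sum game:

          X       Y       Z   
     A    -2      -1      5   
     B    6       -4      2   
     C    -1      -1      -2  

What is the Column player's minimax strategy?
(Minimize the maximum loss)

Column should play Y, value = -1

Work:
Column player minimizes Row's maximum payoff:
Column X: max payoff to Row = 6
Column Y: max payoff to Row = -1
Column Z: max payoff to Row = 5
Minimum is -1, achieved by column Y.
Minimax strategy: Y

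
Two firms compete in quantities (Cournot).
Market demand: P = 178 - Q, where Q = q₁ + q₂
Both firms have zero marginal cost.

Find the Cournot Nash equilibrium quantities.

q₁* = q₂* = 59.33; P* = 59.33

Work:
Profit: π_i = P·q_i = (a - q_i - q_j)·q_i
FOC: ∂π_i/∂q_i = a - 2q_i - q_j = 0
Reaction function: q_i = (178 - q_j)/2
Symmetry: q* = 178/3 = 59.33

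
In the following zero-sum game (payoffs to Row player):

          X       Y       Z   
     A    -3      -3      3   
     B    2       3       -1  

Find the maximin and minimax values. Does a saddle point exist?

Maximin = -1, Minimax = 2, Saddle: False

Work:
Row minimums: [-3, -1] → maximin = -1
Column maximums: [2, 3, 3] → minimax = 2
No saddle point (maximin ≠ minimax). Mixed strategy needed.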